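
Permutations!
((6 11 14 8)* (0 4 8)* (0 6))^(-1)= [8, 1, 2, 3, 0, 5, 14, 7, 4, 9, 10, 6, 12, 13, 11]= (0 8 4)(6 14 11)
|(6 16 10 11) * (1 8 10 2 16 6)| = 4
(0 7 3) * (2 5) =[7, 1, 5, 0, 4, 2, 6, 3] =(0 7 3)(2 5)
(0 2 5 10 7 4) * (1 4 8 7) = (0 2 5 10 1 4)(7 8) = [2, 4, 5, 3, 0, 10, 6, 8, 7, 9, 1]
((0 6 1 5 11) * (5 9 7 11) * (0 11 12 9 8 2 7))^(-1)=(0 9 12 7 2 8 1 6)=[9, 6, 8, 3, 4, 5, 0, 2, 1, 12, 10, 11, 7]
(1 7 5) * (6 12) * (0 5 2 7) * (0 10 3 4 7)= (0 5 1 10 3 4 7 2)(6 12)= [5, 10, 0, 4, 7, 1, 12, 2, 8, 9, 3, 11, 6]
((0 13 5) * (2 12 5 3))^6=(13)=[0, 1, 2, 3, 4, 5, 6, 7, 8, 9, 10, 11, 12, 13]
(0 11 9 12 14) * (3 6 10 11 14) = (0 14)(3 6 10 11 9 12) = [14, 1, 2, 6, 4, 5, 10, 7, 8, 12, 11, 9, 3, 13, 0]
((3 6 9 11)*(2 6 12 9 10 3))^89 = [0, 1, 9, 6, 4, 5, 11, 7, 8, 3, 2, 12, 10] = (2 9 3 6 11 12 10)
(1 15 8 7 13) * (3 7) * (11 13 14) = [0, 15, 2, 7, 4, 5, 6, 14, 3, 9, 10, 13, 12, 1, 11, 8] = (1 15 8 3 7 14 11 13)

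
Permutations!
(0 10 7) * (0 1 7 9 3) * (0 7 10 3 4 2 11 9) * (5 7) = (0 3 5 7 1 10)(2 11 9 4) = [3, 10, 11, 5, 2, 7, 6, 1, 8, 4, 0, 9]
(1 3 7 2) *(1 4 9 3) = (2 4 9 3 7) = [0, 1, 4, 7, 9, 5, 6, 2, 8, 3]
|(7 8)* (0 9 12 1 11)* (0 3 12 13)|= |(0 9 13)(1 11 3 12)(7 8)|= 12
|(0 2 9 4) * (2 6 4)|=6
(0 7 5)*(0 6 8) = (0 7 5 6 8) = [7, 1, 2, 3, 4, 6, 8, 5, 0]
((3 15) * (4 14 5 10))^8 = (15) = [0, 1, 2, 3, 4, 5, 6, 7, 8, 9, 10, 11, 12, 13, 14, 15]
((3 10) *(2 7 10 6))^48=(2 3 7 6 10)=[0, 1, 3, 7, 4, 5, 10, 6, 8, 9, 2]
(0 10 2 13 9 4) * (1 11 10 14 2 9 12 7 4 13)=(0 14 2 1 11 10 9 13 12 7 4)=[14, 11, 1, 3, 0, 5, 6, 4, 8, 13, 9, 10, 7, 12, 2]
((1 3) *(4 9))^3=(1 3)(4 9)=[0, 3, 2, 1, 9, 5, 6, 7, 8, 4]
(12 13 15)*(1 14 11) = (1 14 11)(12 13 15) = [0, 14, 2, 3, 4, 5, 6, 7, 8, 9, 10, 1, 13, 15, 11, 12]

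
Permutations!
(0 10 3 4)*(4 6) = (0 10 3 6 4) = [10, 1, 2, 6, 0, 5, 4, 7, 8, 9, 3]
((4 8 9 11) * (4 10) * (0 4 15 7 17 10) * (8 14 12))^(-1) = (0 11 9 8 12 14 4)(7 15 10 17) = [11, 1, 2, 3, 0, 5, 6, 15, 12, 8, 17, 9, 14, 13, 4, 10, 16, 7]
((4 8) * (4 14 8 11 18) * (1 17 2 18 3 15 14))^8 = (1 14 3 4 2)(8 15 11 18 17) = [0, 14, 1, 4, 2, 5, 6, 7, 15, 9, 10, 18, 12, 13, 3, 11, 16, 8, 17]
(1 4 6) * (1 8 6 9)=(1 4 9)(6 8)=[0, 4, 2, 3, 9, 5, 8, 7, 6, 1]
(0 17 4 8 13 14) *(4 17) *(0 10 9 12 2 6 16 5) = (17)(0 4 8 13 14 10 9 12 2 6 16 5) = [4, 1, 6, 3, 8, 0, 16, 7, 13, 12, 9, 11, 2, 14, 10, 15, 5, 17]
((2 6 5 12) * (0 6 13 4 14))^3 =[12, 1, 14, 3, 6, 13, 2, 7, 8, 9, 10, 11, 4, 0, 5] =(0 12 4 6 2 14 5 13)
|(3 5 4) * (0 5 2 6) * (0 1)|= 7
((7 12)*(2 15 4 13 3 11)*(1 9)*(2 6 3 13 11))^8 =(2 4 6)(3 15 11) =[0, 1, 4, 15, 6, 5, 2, 7, 8, 9, 10, 3, 12, 13, 14, 11]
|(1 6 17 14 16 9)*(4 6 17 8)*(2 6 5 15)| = |(1 17 14 16 9)(2 6 8 4 5 15)| = 30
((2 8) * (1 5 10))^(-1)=(1 10 5)(2 8)=[0, 10, 8, 3, 4, 1, 6, 7, 2, 9, 5]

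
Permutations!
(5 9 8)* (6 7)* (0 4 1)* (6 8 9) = [4, 0, 2, 3, 1, 6, 7, 8, 5, 9] = (9)(0 4 1)(5 6 7 8)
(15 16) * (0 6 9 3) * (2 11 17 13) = [6, 1, 11, 0, 4, 5, 9, 7, 8, 3, 10, 17, 12, 2, 14, 16, 15, 13] = (0 6 9 3)(2 11 17 13)(15 16)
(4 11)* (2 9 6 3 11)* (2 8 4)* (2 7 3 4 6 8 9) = (3 11 7)(4 9 8 6) = [0, 1, 2, 11, 9, 5, 4, 3, 6, 8, 10, 7]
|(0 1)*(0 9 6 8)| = 5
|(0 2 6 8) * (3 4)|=4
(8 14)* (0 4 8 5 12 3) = (0 4 8 14 5 12 3) = [4, 1, 2, 0, 8, 12, 6, 7, 14, 9, 10, 11, 3, 13, 5]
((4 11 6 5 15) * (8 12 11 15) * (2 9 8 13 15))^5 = (2 6)(4 11)(5 9)(8 13)(12 15) = [0, 1, 6, 3, 11, 9, 2, 7, 13, 5, 10, 4, 15, 8, 14, 12]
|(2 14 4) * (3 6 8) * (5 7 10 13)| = 12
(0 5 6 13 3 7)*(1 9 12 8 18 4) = (0 5 6 13 3 7)(1 9 12 8 18 4) = [5, 9, 2, 7, 1, 6, 13, 0, 18, 12, 10, 11, 8, 3, 14, 15, 16, 17, 4]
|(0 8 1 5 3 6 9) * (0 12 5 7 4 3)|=10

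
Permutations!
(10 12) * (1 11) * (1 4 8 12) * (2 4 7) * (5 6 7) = (1 11 5 6 7 2 4 8 12 10) = [0, 11, 4, 3, 8, 6, 7, 2, 12, 9, 1, 5, 10]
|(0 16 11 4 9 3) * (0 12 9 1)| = |(0 16 11 4 1)(3 12 9)| = 15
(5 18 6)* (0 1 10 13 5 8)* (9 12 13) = [1, 10, 2, 3, 4, 18, 8, 7, 0, 12, 9, 11, 13, 5, 14, 15, 16, 17, 6] = (0 1 10 9 12 13 5 18 6 8)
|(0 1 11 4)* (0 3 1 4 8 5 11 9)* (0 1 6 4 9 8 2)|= 21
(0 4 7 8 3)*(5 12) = [4, 1, 2, 0, 7, 12, 6, 8, 3, 9, 10, 11, 5] = (0 4 7 8 3)(5 12)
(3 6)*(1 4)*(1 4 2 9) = (1 2 9)(3 6) = [0, 2, 9, 6, 4, 5, 3, 7, 8, 1]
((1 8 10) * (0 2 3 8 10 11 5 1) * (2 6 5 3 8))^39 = [10, 5, 3, 11, 4, 6, 0, 7, 2, 9, 1, 8] = (0 10 1 5 6)(2 3 11 8)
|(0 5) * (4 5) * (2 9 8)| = |(0 4 5)(2 9 8)| = 3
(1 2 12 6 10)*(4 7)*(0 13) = (0 13)(1 2 12 6 10)(4 7) = [13, 2, 12, 3, 7, 5, 10, 4, 8, 9, 1, 11, 6, 0]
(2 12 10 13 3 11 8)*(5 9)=(2 12 10 13 3 11 8)(5 9)=[0, 1, 12, 11, 4, 9, 6, 7, 2, 5, 13, 8, 10, 3]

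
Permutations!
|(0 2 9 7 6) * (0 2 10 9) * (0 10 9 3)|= |(0 9 7 6 2 10 3)|= 7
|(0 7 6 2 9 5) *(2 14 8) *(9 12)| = 9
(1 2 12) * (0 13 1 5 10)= (0 13 1 2 12 5 10)= [13, 2, 12, 3, 4, 10, 6, 7, 8, 9, 0, 11, 5, 1]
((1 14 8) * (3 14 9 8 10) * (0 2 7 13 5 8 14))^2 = (0 7 5 1 14 3 2 13 8 9 10) = [7, 14, 13, 2, 4, 1, 6, 5, 9, 10, 0, 11, 12, 8, 3]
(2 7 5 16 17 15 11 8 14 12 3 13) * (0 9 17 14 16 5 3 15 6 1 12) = [9, 12, 7, 13, 4, 5, 1, 3, 16, 17, 10, 8, 15, 2, 0, 11, 14, 6] = (0 9 17 6 1 12 15 11 8 16 14)(2 7 3 13)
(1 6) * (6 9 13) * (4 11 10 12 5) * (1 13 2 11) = (1 9 2 11 10 12 5 4)(6 13) = [0, 9, 11, 3, 1, 4, 13, 7, 8, 2, 12, 10, 5, 6]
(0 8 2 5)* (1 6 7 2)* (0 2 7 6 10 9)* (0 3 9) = [8, 10, 5, 9, 4, 2, 6, 7, 1, 3, 0] = (0 8 1 10)(2 5)(3 9)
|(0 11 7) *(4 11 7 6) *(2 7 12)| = |(0 12 2 7)(4 11 6)| = 12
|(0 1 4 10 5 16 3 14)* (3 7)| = |(0 1 4 10 5 16 7 3 14)| = 9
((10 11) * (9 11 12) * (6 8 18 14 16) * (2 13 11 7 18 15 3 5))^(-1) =(2 5 3 15 8 6 16 14 18 7 9 12 10 11 13) =[0, 1, 5, 15, 4, 3, 16, 9, 6, 12, 11, 13, 10, 2, 18, 8, 14, 17, 7]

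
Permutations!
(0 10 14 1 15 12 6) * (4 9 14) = (0 10 4 9 14 1 15 12 6) = [10, 15, 2, 3, 9, 5, 0, 7, 8, 14, 4, 11, 6, 13, 1, 12]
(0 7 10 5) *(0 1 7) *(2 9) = [0, 7, 9, 3, 4, 1, 6, 10, 8, 2, 5] = (1 7 10 5)(2 9)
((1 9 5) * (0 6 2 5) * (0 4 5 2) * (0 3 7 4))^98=(0 3 4 1)(5 9 6 7)=[3, 0, 2, 4, 1, 9, 7, 5, 8, 6]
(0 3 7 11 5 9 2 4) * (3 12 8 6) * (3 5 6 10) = (0 12 8 10 3 7 11 6 5 9 2 4) = [12, 1, 4, 7, 0, 9, 5, 11, 10, 2, 3, 6, 8]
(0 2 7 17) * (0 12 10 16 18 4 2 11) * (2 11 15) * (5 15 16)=(0 16 18 4 11)(2 7 17 12 10 5 15)=[16, 1, 7, 3, 11, 15, 6, 17, 8, 9, 5, 0, 10, 13, 14, 2, 18, 12, 4]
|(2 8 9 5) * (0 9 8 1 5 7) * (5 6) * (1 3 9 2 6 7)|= |(0 2 3 9 1 7)(5 6)|= 6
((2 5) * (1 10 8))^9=[0, 1, 5, 3, 4, 2, 6, 7, 8, 9, 10]=(10)(2 5)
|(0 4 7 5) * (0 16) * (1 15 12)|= |(0 4 7 5 16)(1 15 12)|= 15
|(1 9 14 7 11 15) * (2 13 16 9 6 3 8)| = 12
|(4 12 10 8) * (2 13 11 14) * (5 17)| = 4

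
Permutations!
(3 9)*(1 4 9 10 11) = (1 4 9 3 10 11) = [0, 4, 2, 10, 9, 5, 6, 7, 8, 3, 11, 1]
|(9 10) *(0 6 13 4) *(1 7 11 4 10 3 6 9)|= 10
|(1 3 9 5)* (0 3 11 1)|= 4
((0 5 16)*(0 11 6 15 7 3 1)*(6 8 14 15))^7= (0 7 8 5 3 14 16 1 15 11)= [7, 15, 2, 14, 4, 3, 6, 8, 5, 9, 10, 0, 12, 13, 16, 11, 1]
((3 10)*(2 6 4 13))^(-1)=[0, 1, 13, 10, 6, 5, 2, 7, 8, 9, 3, 11, 12, 4]=(2 13 4 6)(3 10)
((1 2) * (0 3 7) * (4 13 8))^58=(0 3 7)(4 13 8)=[3, 1, 2, 7, 13, 5, 6, 0, 4, 9, 10, 11, 12, 8]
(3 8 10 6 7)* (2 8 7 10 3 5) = [0, 1, 8, 7, 4, 2, 10, 5, 3, 9, 6] = (2 8 3 7 5)(6 10)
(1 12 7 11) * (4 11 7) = (1 12 4 11) = [0, 12, 2, 3, 11, 5, 6, 7, 8, 9, 10, 1, 4]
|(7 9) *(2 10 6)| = 6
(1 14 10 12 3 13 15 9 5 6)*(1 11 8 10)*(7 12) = (1 14)(3 13 15 9 5 6 11 8 10 7 12) = [0, 14, 2, 13, 4, 6, 11, 12, 10, 5, 7, 8, 3, 15, 1, 9]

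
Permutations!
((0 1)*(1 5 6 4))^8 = (0 4 5 1 6) = [4, 6, 2, 3, 5, 1, 0]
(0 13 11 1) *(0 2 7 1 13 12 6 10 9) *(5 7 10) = (0 12 6 5 7 1 2 10 9)(11 13) = [12, 2, 10, 3, 4, 7, 5, 1, 8, 0, 9, 13, 6, 11]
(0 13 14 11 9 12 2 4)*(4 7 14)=[13, 1, 7, 3, 0, 5, 6, 14, 8, 12, 10, 9, 2, 4, 11]=(0 13 4)(2 7 14 11 9 12)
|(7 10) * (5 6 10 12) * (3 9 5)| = |(3 9 5 6 10 7 12)| = 7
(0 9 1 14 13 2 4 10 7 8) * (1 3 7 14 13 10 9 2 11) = (0 2 4 9 3 7 8)(1 13 11)(10 14) = [2, 13, 4, 7, 9, 5, 6, 8, 0, 3, 14, 1, 12, 11, 10]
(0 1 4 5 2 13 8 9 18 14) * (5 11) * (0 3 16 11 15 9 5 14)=[1, 4, 13, 16, 15, 2, 6, 7, 5, 18, 10, 14, 12, 8, 3, 9, 11, 17, 0]=(0 1 4 15 9 18)(2 13 8 5)(3 16 11 14)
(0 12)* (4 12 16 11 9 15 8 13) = (0 16 11 9 15 8 13 4 12) = [16, 1, 2, 3, 12, 5, 6, 7, 13, 15, 10, 9, 0, 4, 14, 8, 11]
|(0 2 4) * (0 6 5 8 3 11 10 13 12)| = |(0 2 4 6 5 8 3 11 10 13 12)| = 11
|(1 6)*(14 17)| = 2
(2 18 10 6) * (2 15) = (2 18 10 6 15) = [0, 1, 18, 3, 4, 5, 15, 7, 8, 9, 6, 11, 12, 13, 14, 2, 16, 17, 10]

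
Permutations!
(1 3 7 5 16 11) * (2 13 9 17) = (1 3 7 5 16 11)(2 13 9 17) = [0, 3, 13, 7, 4, 16, 6, 5, 8, 17, 10, 1, 12, 9, 14, 15, 11, 2]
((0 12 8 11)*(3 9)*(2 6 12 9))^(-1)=(0 11 8 12 6 2 3 9)=[11, 1, 3, 9, 4, 5, 2, 7, 12, 0, 10, 8, 6]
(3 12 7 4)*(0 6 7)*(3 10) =(0 6 7 4 10 3 12) =[6, 1, 2, 12, 10, 5, 7, 4, 8, 9, 3, 11, 0]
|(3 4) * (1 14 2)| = |(1 14 2)(3 4)| = 6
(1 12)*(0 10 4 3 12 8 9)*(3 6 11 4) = (0 10 3 12 1 8 9)(4 6 11) = [10, 8, 2, 12, 6, 5, 11, 7, 9, 0, 3, 4, 1]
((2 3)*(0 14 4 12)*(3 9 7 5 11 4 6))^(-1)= (0 12 4 11 5 7 9 2 3 6 14)= [12, 1, 3, 6, 11, 7, 14, 9, 8, 2, 10, 5, 4, 13, 0]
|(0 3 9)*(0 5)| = 4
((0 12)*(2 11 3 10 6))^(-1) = [12, 1, 6, 11, 4, 5, 10, 7, 8, 9, 3, 2, 0] = (0 12)(2 6 10 3 11)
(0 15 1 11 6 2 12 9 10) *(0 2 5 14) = (0 15 1 11 6 5 14)(2 12 9 10) = [15, 11, 12, 3, 4, 14, 5, 7, 8, 10, 2, 6, 9, 13, 0, 1]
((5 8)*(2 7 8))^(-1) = [0, 1, 5, 3, 4, 8, 6, 2, 7] = (2 5 8 7)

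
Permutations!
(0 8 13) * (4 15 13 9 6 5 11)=[8, 1, 2, 3, 15, 11, 5, 7, 9, 6, 10, 4, 12, 0, 14, 13]=(0 8 9 6 5 11 4 15 13)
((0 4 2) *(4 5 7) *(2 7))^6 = [0, 1, 2, 3, 4, 5, 6, 7] = (7)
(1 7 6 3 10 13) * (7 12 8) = (1 12 8 7 6 3 10 13) = [0, 12, 2, 10, 4, 5, 3, 6, 7, 9, 13, 11, 8, 1]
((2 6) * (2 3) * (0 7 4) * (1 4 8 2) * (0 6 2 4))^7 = (8) = [0, 1, 2, 3, 4, 5, 6, 7, 8]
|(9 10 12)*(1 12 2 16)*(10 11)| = 7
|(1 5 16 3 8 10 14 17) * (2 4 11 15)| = 8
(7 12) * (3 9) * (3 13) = (3 9 13)(7 12) = [0, 1, 2, 9, 4, 5, 6, 12, 8, 13, 10, 11, 7, 3]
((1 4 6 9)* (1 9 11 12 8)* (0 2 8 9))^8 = (0 9 12 11 6 4 1 8 2) = [9, 8, 0, 3, 1, 5, 4, 7, 2, 12, 10, 6, 11]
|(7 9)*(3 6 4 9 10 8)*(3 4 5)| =15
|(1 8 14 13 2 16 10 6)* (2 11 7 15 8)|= |(1 2 16 10 6)(7 15 8 14 13 11)|= 30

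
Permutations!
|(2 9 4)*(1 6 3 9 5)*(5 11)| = 8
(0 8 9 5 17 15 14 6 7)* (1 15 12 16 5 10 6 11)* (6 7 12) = (0 8 9 10 7)(1 15 14 11)(5 17 6 12 16) = [8, 15, 2, 3, 4, 17, 12, 0, 9, 10, 7, 1, 16, 13, 11, 14, 5, 6]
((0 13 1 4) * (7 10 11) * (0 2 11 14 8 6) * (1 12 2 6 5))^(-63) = [12, 6, 7, 3, 0, 4, 13, 14, 1, 9, 8, 10, 11, 2, 5] = (0 12 11 10 8 1 6 13 2 7 14 5 4)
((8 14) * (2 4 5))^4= [0, 1, 4, 3, 5, 2, 6, 7, 8, 9, 10, 11, 12, 13, 14]= (14)(2 4 5)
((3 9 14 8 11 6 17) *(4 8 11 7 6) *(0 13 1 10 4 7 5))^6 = (0 5 8 4 10 1 13)(3 17 6 7 11 14 9) = [5, 13, 2, 17, 10, 8, 7, 11, 4, 3, 1, 14, 12, 0, 9, 15, 16, 6]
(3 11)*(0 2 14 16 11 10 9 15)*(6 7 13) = (0 2 14 16 11 3 10 9 15)(6 7 13) = [2, 1, 14, 10, 4, 5, 7, 13, 8, 15, 9, 3, 12, 6, 16, 0, 11]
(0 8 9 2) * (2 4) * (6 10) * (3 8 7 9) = (0 7 9 4 2)(3 8)(6 10) = [7, 1, 0, 8, 2, 5, 10, 9, 3, 4, 6]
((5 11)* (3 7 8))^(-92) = (11)(3 7 8) = [0, 1, 2, 7, 4, 5, 6, 8, 3, 9, 10, 11]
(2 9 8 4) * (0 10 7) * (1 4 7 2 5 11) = (0 10 2 9 8 7)(1 4 5 11) = [10, 4, 9, 3, 5, 11, 6, 0, 7, 8, 2, 1]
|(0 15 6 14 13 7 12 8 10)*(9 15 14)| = |(0 14 13 7 12 8 10)(6 9 15)| = 21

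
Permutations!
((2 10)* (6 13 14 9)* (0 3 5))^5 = (0 5 3)(2 10)(6 13 14 9) = [5, 1, 10, 0, 4, 3, 13, 7, 8, 6, 2, 11, 12, 14, 9]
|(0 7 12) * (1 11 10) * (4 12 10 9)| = |(0 7 10 1 11 9 4 12)| = 8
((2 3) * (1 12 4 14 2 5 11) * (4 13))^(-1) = (1 11 5 3 2 14 4 13 12) = [0, 11, 14, 2, 13, 3, 6, 7, 8, 9, 10, 5, 1, 12, 4]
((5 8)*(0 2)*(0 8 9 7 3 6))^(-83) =(0 7 8 6 9 2 3 5) =[7, 1, 3, 5, 4, 0, 9, 8, 6, 2]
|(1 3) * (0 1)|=|(0 1 3)|=3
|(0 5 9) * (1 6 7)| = 3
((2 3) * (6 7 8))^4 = (6 7 8) = [0, 1, 2, 3, 4, 5, 7, 8, 6]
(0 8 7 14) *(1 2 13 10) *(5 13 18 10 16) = (0 8 7 14)(1 2 18 10)(5 13 16) = [8, 2, 18, 3, 4, 13, 6, 14, 7, 9, 1, 11, 12, 16, 0, 15, 5, 17, 10]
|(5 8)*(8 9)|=3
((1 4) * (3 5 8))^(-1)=(1 4)(3 8 5)=[0, 4, 2, 8, 1, 3, 6, 7, 5]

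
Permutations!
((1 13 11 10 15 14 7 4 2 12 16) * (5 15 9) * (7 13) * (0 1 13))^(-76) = (0 11 7 9 2 15 16)(1 10 4 5 12 14 13) = [11, 10, 15, 3, 5, 12, 6, 9, 8, 2, 4, 7, 14, 1, 13, 16, 0]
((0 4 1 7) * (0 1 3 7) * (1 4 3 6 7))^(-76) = [1, 3, 2, 0, 7, 5, 4, 6] = (0 1 3)(4 7 6)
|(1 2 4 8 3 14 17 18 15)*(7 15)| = |(1 2 4 8 3 14 17 18 7 15)| = 10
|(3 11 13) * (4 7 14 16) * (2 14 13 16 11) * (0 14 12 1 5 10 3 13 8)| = |(0 14 11 16 4 7 8)(1 5 10 3 2 12)| = 42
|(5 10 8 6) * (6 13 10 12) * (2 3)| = |(2 3)(5 12 6)(8 13 10)| = 6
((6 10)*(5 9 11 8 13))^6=(5 9 11 8 13)=[0, 1, 2, 3, 4, 9, 6, 7, 13, 11, 10, 8, 12, 5]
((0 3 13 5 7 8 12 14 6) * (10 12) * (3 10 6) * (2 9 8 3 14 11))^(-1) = [6, 1, 11, 7, 4, 13, 8, 5, 9, 2, 0, 12, 10, 3, 14] = (14)(0 6 8 9 2 11 12 10)(3 7 5 13)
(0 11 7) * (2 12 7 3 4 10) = [11, 1, 12, 4, 10, 5, 6, 0, 8, 9, 2, 3, 7] = (0 11 3 4 10 2 12 7)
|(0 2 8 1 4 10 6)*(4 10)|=6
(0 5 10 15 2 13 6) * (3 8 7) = (0 5 10 15 2 13 6)(3 8 7) = [5, 1, 13, 8, 4, 10, 0, 3, 7, 9, 15, 11, 12, 6, 14, 2]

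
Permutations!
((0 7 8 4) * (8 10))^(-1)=(0 4 8 10 7)=[4, 1, 2, 3, 8, 5, 6, 0, 10, 9, 7]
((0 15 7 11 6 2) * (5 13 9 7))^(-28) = [2, 1, 6, 3, 4, 15, 11, 9, 8, 13, 10, 7, 12, 5, 14, 0] = (0 2 6 11 7 9 13 5 15)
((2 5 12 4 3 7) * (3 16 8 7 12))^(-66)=(2 8 4 3)(5 7 16 12)=[0, 1, 8, 2, 3, 7, 6, 16, 4, 9, 10, 11, 5, 13, 14, 15, 12]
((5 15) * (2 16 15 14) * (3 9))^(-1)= (2 14 5 15 16)(3 9)= [0, 1, 14, 9, 4, 15, 6, 7, 8, 3, 10, 11, 12, 13, 5, 16, 2]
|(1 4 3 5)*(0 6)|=4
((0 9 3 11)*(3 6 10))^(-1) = [11, 1, 2, 10, 4, 5, 9, 7, 8, 0, 6, 3] = (0 11 3 10 6 9)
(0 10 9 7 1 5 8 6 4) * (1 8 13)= (0 10 9 7 8 6 4)(1 5 13)= [10, 5, 2, 3, 0, 13, 4, 8, 6, 7, 9, 11, 12, 1]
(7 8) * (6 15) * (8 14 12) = (6 15)(7 14 12 8) = [0, 1, 2, 3, 4, 5, 15, 14, 7, 9, 10, 11, 8, 13, 12, 6]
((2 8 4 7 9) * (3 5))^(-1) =(2 9 7 4 8)(3 5) =[0, 1, 9, 5, 8, 3, 6, 4, 2, 7]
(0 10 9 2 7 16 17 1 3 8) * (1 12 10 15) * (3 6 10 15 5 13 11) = (0 5 13 11 3 8)(1 6 10 9 2 7 16 17 12 15) = [5, 6, 7, 8, 4, 13, 10, 16, 0, 2, 9, 3, 15, 11, 14, 1, 17, 12]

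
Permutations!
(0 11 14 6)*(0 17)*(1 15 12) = (0 11 14 6 17)(1 15 12) = [11, 15, 2, 3, 4, 5, 17, 7, 8, 9, 10, 14, 1, 13, 6, 12, 16, 0]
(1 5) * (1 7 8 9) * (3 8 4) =(1 5 7 4 3 8 9) =[0, 5, 2, 8, 3, 7, 6, 4, 9, 1]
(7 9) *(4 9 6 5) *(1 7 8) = (1 7 6 5 4 9 8) = [0, 7, 2, 3, 9, 4, 5, 6, 1, 8]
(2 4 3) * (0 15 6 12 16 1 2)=(0 15 6 12 16 1 2 4 3)=[15, 2, 4, 0, 3, 5, 12, 7, 8, 9, 10, 11, 16, 13, 14, 6, 1]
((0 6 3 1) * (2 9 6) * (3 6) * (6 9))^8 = (0 6 3)(1 2 9) = [6, 2, 9, 0, 4, 5, 3, 7, 8, 1]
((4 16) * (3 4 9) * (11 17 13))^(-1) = (3 9 16 4)(11 13 17) = [0, 1, 2, 9, 3, 5, 6, 7, 8, 16, 10, 13, 12, 17, 14, 15, 4, 11]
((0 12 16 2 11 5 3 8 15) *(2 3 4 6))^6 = [0, 1, 11, 3, 6, 4, 2, 7, 8, 9, 10, 5, 12, 13, 14, 15, 16] = (16)(2 11 5 4 6)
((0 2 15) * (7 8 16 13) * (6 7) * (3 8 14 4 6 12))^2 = (0 15 2)(3 16 12 8 13)(4 7)(6 14) = [15, 1, 0, 16, 7, 5, 14, 4, 13, 9, 10, 11, 8, 3, 6, 2, 12]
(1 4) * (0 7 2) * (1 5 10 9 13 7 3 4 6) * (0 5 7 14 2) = [3, 6, 5, 4, 7, 10, 1, 0, 8, 13, 9, 11, 12, 14, 2] = (0 3 4 7)(1 6)(2 5 10 9 13 14)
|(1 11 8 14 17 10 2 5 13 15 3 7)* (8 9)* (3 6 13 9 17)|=|(1 11 17 10 2 5 9 8 14 3 7)(6 13 15)|=33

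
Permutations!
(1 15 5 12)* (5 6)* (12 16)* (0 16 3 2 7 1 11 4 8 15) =(0 16 12 11 4 8 15 6 5 3 2 7 1) =[16, 0, 7, 2, 8, 3, 5, 1, 15, 9, 10, 4, 11, 13, 14, 6, 12]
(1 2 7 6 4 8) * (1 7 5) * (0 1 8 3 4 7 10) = (0 1 2 5 8 10)(3 4)(6 7) = [1, 2, 5, 4, 3, 8, 7, 6, 10, 9, 0]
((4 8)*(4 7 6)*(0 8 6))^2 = (0 7 8) = [7, 1, 2, 3, 4, 5, 6, 8, 0]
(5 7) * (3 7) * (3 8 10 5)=(3 7)(5 8 10)=[0, 1, 2, 7, 4, 8, 6, 3, 10, 9, 5]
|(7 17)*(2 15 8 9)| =|(2 15 8 9)(7 17)| =4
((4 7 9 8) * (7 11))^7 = [0, 1, 2, 3, 7, 5, 6, 8, 11, 4, 10, 9] = (4 7 8 11 9)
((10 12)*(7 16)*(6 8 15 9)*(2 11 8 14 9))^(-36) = (16) = [0, 1, 2, 3, 4, 5, 6, 7, 8, 9, 10, 11, 12, 13, 14, 15, 16]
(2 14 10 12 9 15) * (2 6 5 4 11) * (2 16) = (2 14 10 12 9 15 6 5 4 11 16) = [0, 1, 14, 3, 11, 4, 5, 7, 8, 15, 12, 16, 9, 13, 10, 6, 2]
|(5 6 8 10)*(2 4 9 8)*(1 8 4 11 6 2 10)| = |(1 8)(2 11 6 10 5)(4 9)| = 10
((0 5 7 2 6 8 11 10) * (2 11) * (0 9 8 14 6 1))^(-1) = (0 1 2 8 9 10 11 7 5)(6 14) = [1, 2, 8, 3, 4, 0, 14, 5, 9, 10, 11, 7, 12, 13, 6]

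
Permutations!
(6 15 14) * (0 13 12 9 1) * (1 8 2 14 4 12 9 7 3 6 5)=(0 13 9 8 2 14 5 1)(3 6 15 4 12 7)=[13, 0, 14, 6, 12, 1, 15, 3, 2, 8, 10, 11, 7, 9, 5, 4]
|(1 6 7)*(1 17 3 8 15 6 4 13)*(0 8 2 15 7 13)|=|(0 8 7 17 3 2 15 6 13 1 4)|=11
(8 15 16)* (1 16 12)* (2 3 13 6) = [0, 16, 3, 13, 4, 5, 2, 7, 15, 9, 10, 11, 1, 6, 14, 12, 8] = (1 16 8 15 12)(2 3 13 6)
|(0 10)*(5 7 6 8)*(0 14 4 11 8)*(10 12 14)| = 9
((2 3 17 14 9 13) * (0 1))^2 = (2 17 9)(3 14 13) = [0, 1, 17, 14, 4, 5, 6, 7, 8, 2, 10, 11, 12, 3, 13, 15, 16, 9]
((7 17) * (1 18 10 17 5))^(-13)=[0, 5, 2, 3, 4, 7, 6, 17, 8, 9, 18, 11, 12, 13, 14, 15, 16, 10, 1]=(1 5 7 17 10 18)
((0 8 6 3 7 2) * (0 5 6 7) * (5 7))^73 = (0 6 8 3 5)(2 7) = [6, 1, 7, 5, 4, 0, 8, 2, 3]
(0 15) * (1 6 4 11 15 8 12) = (0 8 12 1 6 4 11 15) = [8, 6, 2, 3, 11, 5, 4, 7, 12, 9, 10, 15, 1, 13, 14, 0]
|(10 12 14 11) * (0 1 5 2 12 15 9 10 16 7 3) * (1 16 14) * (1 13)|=|(0 16 7 3)(1 5 2 12 13)(9 10 15)(11 14)|=60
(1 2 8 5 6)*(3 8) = (1 2 3 8 5 6) = [0, 2, 3, 8, 4, 6, 1, 7, 5]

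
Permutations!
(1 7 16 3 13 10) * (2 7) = (1 2 7 16 3 13 10) = [0, 2, 7, 13, 4, 5, 6, 16, 8, 9, 1, 11, 12, 10, 14, 15, 3]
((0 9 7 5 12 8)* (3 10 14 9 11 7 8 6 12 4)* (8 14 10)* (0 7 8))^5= (0 4 7 11 3 5 8)(6 12)(9 14)= [4, 1, 2, 5, 7, 8, 12, 11, 0, 14, 10, 3, 6, 13, 9]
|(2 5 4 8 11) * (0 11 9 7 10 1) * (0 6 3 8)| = |(0 11 2 5 4)(1 6 3 8 9 7 10)| = 35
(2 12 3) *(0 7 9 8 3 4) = (0 7 9 8 3 2 12 4) = [7, 1, 12, 2, 0, 5, 6, 9, 3, 8, 10, 11, 4]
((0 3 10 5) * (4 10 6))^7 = (0 3 6 4 10 5) = [3, 1, 2, 6, 10, 0, 4, 7, 8, 9, 5]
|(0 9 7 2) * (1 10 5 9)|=7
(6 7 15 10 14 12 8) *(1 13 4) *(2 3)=(1 13 4)(2 3)(6 7 15 10 14 12 8)=[0, 13, 3, 2, 1, 5, 7, 15, 6, 9, 14, 11, 8, 4, 12, 10]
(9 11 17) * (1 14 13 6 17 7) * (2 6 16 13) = [0, 14, 6, 3, 4, 5, 17, 1, 8, 11, 10, 7, 12, 16, 2, 15, 13, 9] = (1 14 2 6 17 9 11 7)(13 16)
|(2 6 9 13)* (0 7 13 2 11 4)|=15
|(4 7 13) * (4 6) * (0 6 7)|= |(0 6 4)(7 13)|= 6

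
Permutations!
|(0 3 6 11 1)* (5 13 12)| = 15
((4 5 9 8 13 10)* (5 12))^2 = [0, 1, 2, 3, 5, 8, 6, 7, 10, 13, 12, 11, 9, 4] = (4 5 8 10 12 9 13)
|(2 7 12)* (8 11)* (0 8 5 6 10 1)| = |(0 8 11 5 6 10 1)(2 7 12)| = 21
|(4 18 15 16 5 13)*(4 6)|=|(4 18 15 16 5 13 6)|=7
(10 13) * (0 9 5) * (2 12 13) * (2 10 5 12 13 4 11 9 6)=[6, 1, 13, 3, 11, 0, 2, 7, 8, 12, 10, 9, 4, 5]=(0 6 2 13 5)(4 11 9 12)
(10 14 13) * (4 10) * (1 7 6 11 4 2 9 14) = (1 7 6 11 4 10)(2 9 14 13) = [0, 7, 9, 3, 10, 5, 11, 6, 8, 14, 1, 4, 12, 2, 13]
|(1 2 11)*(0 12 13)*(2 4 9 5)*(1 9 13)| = |(0 12 1 4 13)(2 11 9 5)| = 20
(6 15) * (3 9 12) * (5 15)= (3 9 12)(5 15 6)= [0, 1, 2, 9, 4, 15, 5, 7, 8, 12, 10, 11, 3, 13, 14, 6]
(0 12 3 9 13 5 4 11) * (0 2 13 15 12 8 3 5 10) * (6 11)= [8, 1, 13, 9, 6, 4, 11, 7, 3, 15, 0, 2, 5, 10, 14, 12]= (0 8 3 9 15 12 5 4 6 11 2 13 10)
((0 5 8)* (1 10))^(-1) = (0 8 5)(1 10) = [8, 10, 2, 3, 4, 0, 6, 7, 5, 9, 1]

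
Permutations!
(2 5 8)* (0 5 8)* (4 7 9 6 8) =(0 5)(2 4 7 9 6 8) =[5, 1, 4, 3, 7, 0, 8, 9, 2, 6]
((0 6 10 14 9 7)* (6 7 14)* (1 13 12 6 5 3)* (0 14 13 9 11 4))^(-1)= (0 4 11 14 7)(1 3 5 10 6 12 13 9)= [4, 3, 2, 5, 11, 10, 12, 0, 8, 1, 6, 14, 13, 9, 7]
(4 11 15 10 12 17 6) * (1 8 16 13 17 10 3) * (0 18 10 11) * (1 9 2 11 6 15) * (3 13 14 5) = (0 18 10 12 6 4)(1 8 16 14 5 3 9 2 11)(13 17 15) = [18, 8, 11, 9, 0, 3, 4, 7, 16, 2, 12, 1, 6, 17, 5, 13, 14, 15, 10]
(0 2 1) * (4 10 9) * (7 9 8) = [2, 0, 1, 3, 10, 5, 6, 9, 7, 4, 8] = (0 2 1)(4 10 8 7 9)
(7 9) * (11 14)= (7 9)(11 14)= [0, 1, 2, 3, 4, 5, 6, 9, 8, 7, 10, 14, 12, 13, 11]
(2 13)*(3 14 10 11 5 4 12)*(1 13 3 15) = (1 13 2 3 14 10 11 5 4 12 15) = [0, 13, 3, 14, 12, 4, 6, 7, 8, 9, 11, 5, 15, 2, 10, 1]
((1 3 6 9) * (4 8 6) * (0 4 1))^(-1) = (0 9 6 8 4)(1 3) = [9, 3, 2, 1, 0, 5, 8, 7, 4, 6]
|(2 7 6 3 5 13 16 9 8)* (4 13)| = |(2 7 6 3 5 4 13 16 9 8)| = 10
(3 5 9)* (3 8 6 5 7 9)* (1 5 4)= (1 5 3 7 9 8 6 4)= [0, 5, 2, 7, 1, 3, 4, 9, 6, 8]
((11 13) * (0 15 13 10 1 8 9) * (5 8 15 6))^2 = (0 5 9 6 8)(1 13 10 15 11) = [5, 13, 2, 3, 4, 9, 8, 7, 0, 6, 15, 1, 12, 10, 14, 11]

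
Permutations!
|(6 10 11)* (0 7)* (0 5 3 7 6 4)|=|(0 6 10 11 4)(3 7 5)|=15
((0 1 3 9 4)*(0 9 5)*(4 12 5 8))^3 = [8, 4, 2, 9, 5, 3, 6, 7, 12, 0, 10, 11, 1] = (0 8 12 1 4 5 3 9)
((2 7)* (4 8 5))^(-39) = [0, 1, 7, 3, 4, 5, 6, 2, 8] = (8)(2 7)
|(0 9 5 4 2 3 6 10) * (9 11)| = 9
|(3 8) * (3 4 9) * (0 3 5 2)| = 7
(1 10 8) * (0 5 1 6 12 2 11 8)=[5, 10, 11, 3, 4, 1, 12, 7, 6, 9, 0, 8, 2]=(0 5 1 10)(2 11 8 6 12)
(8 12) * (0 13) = (0 13)(8 12) = [13, 1, 2, 3, 4, 5, 6, 7, 12, 9, 10, 11, 8, 0]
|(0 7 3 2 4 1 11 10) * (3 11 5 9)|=|(0 7 11 10)(1 5 9 3 2 4)|=12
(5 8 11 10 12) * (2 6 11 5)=(2 6 11 10 12)(5 8)=[0, 1, 6, 3, 4, 8, 11, 7, 5, 9, 12, 10, 2]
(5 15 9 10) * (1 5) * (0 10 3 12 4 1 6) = (0 10 6)(1 5 15 9 3 12 4) = [10, 5, 2, 12, 1, 15, 0, 7, 8, 3, 6, 11, 4, 13, 14, 9]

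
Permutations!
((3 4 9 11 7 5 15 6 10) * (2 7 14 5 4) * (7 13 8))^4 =[0, 1, 4, 7, 5, 3, 13, 14, 11, 15, 8, 6, 12, 9, 10, 2] =(2 4 5 3 7 14 10 8 11 6 13 9 15)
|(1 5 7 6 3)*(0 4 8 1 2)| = 9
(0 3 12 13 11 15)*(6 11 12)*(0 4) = (0 3 6 11 15 4)(12 13) = [3, 1, 2, 6, 0, 5, 11, 7, 8, 9, 10, 15, 13, 12, 14, 4]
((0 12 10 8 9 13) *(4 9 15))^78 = [9, 1, 2, 3, 8, 5, 6, 7, 12, 15, 0, 11, 13, 4, 14, 10] = (0 9 15 10)(4 8 12 13)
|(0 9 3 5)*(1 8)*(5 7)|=|(0 9 3 7 5)(1 8)|=10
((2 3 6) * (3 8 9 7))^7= (2 8 9 7 3 6)= [0, 1, 8, 6, 4, 5, 2, 3, 9, 7]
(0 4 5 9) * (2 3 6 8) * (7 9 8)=(0 4 5 8 2 3 6 7 9)=[4, 1, 3, 6, 5, 8, 7, 9, 2, 0]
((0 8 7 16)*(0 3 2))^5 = (0 2 3 16 7 8) = [2, 1, 3, 16, 4, 5, 6, 8, 0, 9, 10, 11, 12, 13, 14, 15, 7]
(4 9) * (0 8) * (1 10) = (0 8)(1 10)(4 9) = [8, 10, 2, 3, 9, 5, 6, 7, 0, 4, 1]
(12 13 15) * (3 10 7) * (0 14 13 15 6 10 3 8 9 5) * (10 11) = (0 14 13 6 11 10 7 8 9 5)(12 15) = [14, 1, 2, 3, 4, 0, 11, 8, 9, 5, 7, 10, 15, 6, 13, 12]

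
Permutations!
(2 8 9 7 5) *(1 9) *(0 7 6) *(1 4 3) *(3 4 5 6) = [7, 9, 8, 1, 4, 2, 0, 6, 5, 3] = (0 7 6)(1 9 3)(2 8 5)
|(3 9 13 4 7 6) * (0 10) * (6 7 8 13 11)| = |(0 10)(3 9 11 6)(4 8 13)| = 12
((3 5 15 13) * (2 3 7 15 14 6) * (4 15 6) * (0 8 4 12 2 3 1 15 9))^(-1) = (0 9 4 8)(1 2 12 14 5 3 6 7 13 15) = [9, 2, 12, 6, 8, 3, 7, 13, 0, 4, 10, 11, 14, 15, 5, 1]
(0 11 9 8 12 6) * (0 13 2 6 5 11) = (2 6 13)(5 11 9 8 12) = [0, 1, 6, 3, 4, 11, 13, 7, 12, 8, 10, 9, 5, 2]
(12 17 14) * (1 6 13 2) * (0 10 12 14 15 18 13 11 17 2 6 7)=(0 10 12 2 1 7)(6 11 17 15 18 13)=[10, 7, 1, 3, 4, 5, 11, 0, 8, 9, 12, 17, 2, 6, 14, 18, 16, 15, 13]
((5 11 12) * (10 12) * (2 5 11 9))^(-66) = [0, 1, 2, 3, 4, 5, 6, 7, 8, 9, 10, 11, 12] = (12)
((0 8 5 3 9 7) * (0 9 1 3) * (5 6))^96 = (9) = [0, 1, 2, 3, 4, 5, 6, 7, 8, 9]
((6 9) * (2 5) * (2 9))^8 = [0, 1, 2, 3, 4, 5, 6, 7, 8, 9] = (9)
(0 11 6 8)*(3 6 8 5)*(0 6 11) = (3 11 8 6 5) = [0, 1, 2, 11, 4, 3, 5, 7, 6, 9, 10, 8]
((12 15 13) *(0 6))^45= (15)(0 6)= [6, 1, 2, 3, 4, 5, 0, 7, 8, 9, 10, 11, 12, 13, 14, 15]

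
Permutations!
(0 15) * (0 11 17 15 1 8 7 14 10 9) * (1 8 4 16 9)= (0 8 7 14 10 1 4 16 9)(11 17 15)= [8, 4, 2, 3, 16, 5, 6, 14, 7, 0, 1, 17, 12, 13, 10, 11, 9, 15]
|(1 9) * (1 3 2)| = 4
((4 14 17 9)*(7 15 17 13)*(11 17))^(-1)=(4 9 17 11 15 7 13 14)=[0, 1, 2, 3, 9, 5, 6, 13, 8, 17, 10, 15, 12, 14, 4, 7, 16, 11]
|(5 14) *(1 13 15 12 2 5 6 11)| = 9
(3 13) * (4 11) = (3 13)(4 11) = [0, 1, 2, 13, 11, 5, 6, 7, 8, 9, 10, 4, 12, 3]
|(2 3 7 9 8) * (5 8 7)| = 4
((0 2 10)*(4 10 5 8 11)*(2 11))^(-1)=(0 10 4 11)(2 8 5)=[10, 1, 8, 3, 11, 2, 6, 7, 5, 9, 4, 0]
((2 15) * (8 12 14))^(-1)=[0, 1, 15, 3, 4, 5, 6, 7, 14, 9, 10, 11, 8, 13, 12, 2]=(2 15)(8 14 12)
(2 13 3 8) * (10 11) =[0, 1, 13, 8, 4, 5, 6, 7, 2, 9, 11, 10, 12, 3] =(2 13 3 8)(10 11)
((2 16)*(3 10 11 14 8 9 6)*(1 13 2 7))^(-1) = (1 7 16 2 13)(3 6 9 8 14 11 10) = [0, 7, 13, 6, 4, 5, 9, 16, 14, 8, 3, 10, 12, 1, 11, 15, 2]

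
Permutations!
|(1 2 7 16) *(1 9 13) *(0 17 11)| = |(0 17 11)(1 2 7 16 9 13)| = 6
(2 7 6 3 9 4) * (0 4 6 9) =(0 4 2 7 9 6 3) =[4, 1, 7, 0, 2, 5, 3, 9, 8, 6]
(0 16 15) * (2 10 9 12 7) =(0 16 15)(2 10 9 12 7) =[16, 1, 10, 3, 4, 5, 6, 2, 8, 12, 9, 11, 7, 13, 14, 0, 15]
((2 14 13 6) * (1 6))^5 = (14) = [0, 1, 2, 3, 4, 5, 6, 7, 8, 9, 10, 11, 12, 13, 14]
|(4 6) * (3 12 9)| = 6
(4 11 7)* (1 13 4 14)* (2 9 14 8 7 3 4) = (1 13 2 9 14)(3 4 11)(7 8) = [0, 13, 9, 4, 11, 5, 6, 8, 7, 14, 10, 3, 12, 2, 1]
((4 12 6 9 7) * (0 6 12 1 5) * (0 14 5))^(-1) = (0 1 4 7 9 6)(5 14) = [1, 4, 2, 3, 7, 14, 0, 9, 8, 6, 10, 11, 12, 13, 5]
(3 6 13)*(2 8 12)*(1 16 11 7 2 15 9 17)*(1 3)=(1 16 11 7 2 8 12 15 9 17 3 6 13)=[0, 16, 8, 6, 4, 5, 13, 2, 12, 17, 10, 7, 15, 1, 14, 9, 11, 3]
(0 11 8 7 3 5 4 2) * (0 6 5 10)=(0 11 8 7 3 10)(2 6 5 4)=[11, 1, 6, 10, 2, 4, 5, 3, 7, 9, 0, 8]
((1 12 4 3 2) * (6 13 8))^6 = [0, 12, 1, 2, 3, 5, 6, 7, 8, 9, 10, 11, 4, 13] = (13)(1 12 4 3 2)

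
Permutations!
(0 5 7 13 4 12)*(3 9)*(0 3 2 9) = (0 5 7 13 4 12 3)(2 9) = [5, 1, 9, 0, 12, 7, 6, 13, 8, 2, 10, 11, 3, 4]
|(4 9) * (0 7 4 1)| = |(0 7 4 9 1)| = 5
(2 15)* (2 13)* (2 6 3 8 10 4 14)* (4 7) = (2 15 13 6 3 8 10 7 4 14) = [0, 1, 15, 8, 14, 5, 3, 4, 10, 9, 7, 11, 12, 6, 2, 13]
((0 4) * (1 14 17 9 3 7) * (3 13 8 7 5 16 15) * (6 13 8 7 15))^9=(0 4)(1 6 3 9)(5 8 14 13)(7 16 15 17)=[4, 6, 2, 9, 0, 8, 3, 16, 14, 1, 10, 11, 12, 5, 13, 17, 15, 7]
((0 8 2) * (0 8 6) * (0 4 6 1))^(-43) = [1, 0, 8, 3, 6, 5, 4, 7, 2] = (0 1)(2 8)(4 6)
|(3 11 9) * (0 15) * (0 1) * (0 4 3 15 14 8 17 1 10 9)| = 24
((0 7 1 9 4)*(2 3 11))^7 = (0 1 4 7 9)(2 3 11) = [1, 4, 3, 11, 7, 5, 6, 9, 8, 0, 10, 2]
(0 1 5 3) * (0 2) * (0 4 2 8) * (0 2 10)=(0 1 5 3 8 2 4 10)=[1, 5, 4, 8, 10, 3, 6, 7, 2, 9, 0]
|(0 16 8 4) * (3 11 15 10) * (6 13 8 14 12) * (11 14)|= |(0 16 11 15 10 3 14 12 6 13 8 4)|= 12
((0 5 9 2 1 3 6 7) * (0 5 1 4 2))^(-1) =(0 9 5 7 6 3 1)(2 4) =[9, 0, 4, 1, 2, 7, 3, 6, 8, 5]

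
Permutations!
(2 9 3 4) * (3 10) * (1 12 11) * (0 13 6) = (0 13 6)(1 12 11)(2 9 10 3 4) = [13, 12, 9, 4, 2, 5, 0, 7, 8, 10, 3, 1, 11, 6]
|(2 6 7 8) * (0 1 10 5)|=4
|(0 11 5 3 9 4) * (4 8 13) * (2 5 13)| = |(0 11 13 4)(2 5 3 9 8)| = 20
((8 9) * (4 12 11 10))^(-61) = (4 10 11 12)(8 9) = [0, 1, 2, 3, 10, 5, 6, 7, 9, 8, 11, 12, 4]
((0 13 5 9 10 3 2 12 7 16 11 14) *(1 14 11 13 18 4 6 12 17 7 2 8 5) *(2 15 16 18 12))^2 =(0 15 13 14 12 16 1)(2 7 4)(3 5 10 8 9)(6 17 18) =[15, 0, 7, 5, 2, 10, 17, 4, 9, 3, 8, 11, 16, 14, 12, 13, 1, 18, 6]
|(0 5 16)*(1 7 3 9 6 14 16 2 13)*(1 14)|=30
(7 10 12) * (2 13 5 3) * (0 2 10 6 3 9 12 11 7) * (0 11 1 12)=(0 2 13 5 9)(1 12 11 7 6 3 10)=[2, 12, 13, 10, 4, 9, 3, 6, 8, 0, 1, 7, 11, 5]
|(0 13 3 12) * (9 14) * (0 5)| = |(0 13 3 12 5)(9 14)| = 10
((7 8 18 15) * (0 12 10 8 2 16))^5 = (0 15 12 7 10 2 8 16 18) = [15, 1, 8, 3, 4, 5, 6, 10, 16, 9, 2, 11, 7, 13, 14, 12, 18, 17, 0]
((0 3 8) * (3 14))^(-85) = (0 8 3 14) = [8, 1, 2, 14, 4, 5, 6, 7, 3, 9, 10, 11, 12, 13, 0]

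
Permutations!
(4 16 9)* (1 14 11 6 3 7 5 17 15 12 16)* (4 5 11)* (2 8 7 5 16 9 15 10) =(1 14 4)(2 8 7 11 6 3 5 17 10)(9 16 15 12) =[0, 14, 8, 5, 1, 17, 3, 11, 7, 16, 2, 6, 9, 13, 4, 12, 15, 10]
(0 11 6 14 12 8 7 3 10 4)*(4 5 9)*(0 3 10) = (0 11 6 14 12 8 7 10 5 9 4 3) = [11, 1, 2, 0, 3, 9, 14, 10, 7, 4, 5, 6, 8, 13, 12]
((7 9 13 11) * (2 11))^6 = [0, 1, 11, 3, 4, 5, 6, 9, 8, 13, 10, 7, 12, 2] = (2 11 7 9 13)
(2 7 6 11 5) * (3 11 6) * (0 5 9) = (0 5 2 7 3 11 9) = [5, 1, 7, 11, 4, 2, 6, 3, 8, 0, 10, 9]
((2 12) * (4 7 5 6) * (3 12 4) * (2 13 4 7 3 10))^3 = (2 6 7 10 5)(3 4 13 12) = [0, 1, 6, 4, 13, 2, 7, 10, 8, 9, 5, 11, 3, 12]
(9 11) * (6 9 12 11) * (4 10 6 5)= (4 10 6 9 5)(11 12)= [0, 1, 2, 3, 10, 4, 9, 7, 8, 5, 6, 12, 11]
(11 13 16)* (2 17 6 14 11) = (2 17 6 14 11 13 16) = [0, 1, 17, 3, 4, 5, 14, 7, 8, 9, 10, 13, 12, 16, 11, 15, 2, 6]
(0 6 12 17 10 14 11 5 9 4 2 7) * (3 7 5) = (0 6 12 17 10 14 11 3 7)(2 5 9 4) = [6, 1, 5, 7, 2, 9, 12, 0, 8, 4, 14, 3, 17, 13, 11, 15, 16, 10]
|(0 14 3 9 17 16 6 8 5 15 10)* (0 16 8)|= 11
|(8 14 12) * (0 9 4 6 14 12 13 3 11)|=|(0 9 4 6 14 13 3 11)(8 12)|=8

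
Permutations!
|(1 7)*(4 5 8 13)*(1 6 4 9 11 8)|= 20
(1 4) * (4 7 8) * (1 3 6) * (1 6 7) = (3 7 8 4) = [0, 1, 2, 7, 3, 5, 6, 8, 4]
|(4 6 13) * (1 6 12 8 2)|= |(1 6 13 4 12 8 2)|= 7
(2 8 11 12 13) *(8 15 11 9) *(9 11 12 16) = (2 15 12 13)(8 11 16 9) = [0, 1, 15, 3, 4, 5, 6, 7, 11, 8, 10, 16, 13, 2, 14, 12, 9]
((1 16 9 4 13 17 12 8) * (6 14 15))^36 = [0, 13, 2, 3, 8, 5, 6, 7, 4, 12, 10, 11, 9, 1, 14, 15, 17, 16] = (1 13)(4 8)(9 12)(16 17)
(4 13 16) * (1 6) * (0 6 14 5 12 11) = [6, 14, 2, 3, 13, 12, 1, 7, 8, 9, 10, 0, 11, 16, 5, 15, 4] = (0 6 1 14 5 12 11)(4 13 16)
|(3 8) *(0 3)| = |(0 3 8)| = 3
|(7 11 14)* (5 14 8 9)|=6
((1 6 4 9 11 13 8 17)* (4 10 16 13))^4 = (1 13 6 8 10 17 16)(4 9 11) = [0, 13, 2, 3, 9, 5, 8, 7, 10, 11, 17, 4, 12, 6, 14, 15, 1, 16]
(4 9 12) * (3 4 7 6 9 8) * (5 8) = (3 4 5 8)(6 9 12 7) = [0, 1, 2, 4, 5, 8, 9, 6, 3, 12, 10, 11, 7]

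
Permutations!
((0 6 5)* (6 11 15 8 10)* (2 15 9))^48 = [2, 1, 10, 3, 4, 9, 11, 7, 5, 8, 0, 15, 12, 13, 14, 6] = (0 2 10)(5 9 8)(6 11 15)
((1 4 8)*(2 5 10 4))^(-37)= (1 8 4 10 5 2)= [0, 8, 1, 3, 10, 2, 6, 7, 4, 9, 5]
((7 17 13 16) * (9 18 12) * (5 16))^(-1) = (5 13 17 7 16)(9 12 18) = [0, 1, 2, 3, 4, 13, 6, 16, 8, 12, 10, 11, 18, 17, 14, 15, 5, 7, 9]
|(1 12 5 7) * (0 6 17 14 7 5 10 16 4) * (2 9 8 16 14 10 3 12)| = |(0 6 17 10 14 7 1 2 9 8 16 4)(3 12)| = 12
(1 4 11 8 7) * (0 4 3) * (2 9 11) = [4, 3, 9, 0, 2, 5, 6, 1, 7, 11, 10, 8] = (0 4 2 9 11 8 7 1 3)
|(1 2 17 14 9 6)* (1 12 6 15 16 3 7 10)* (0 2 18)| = |(0 2 17 14 9 15 16 3 7 10 1 18)(6 12)| = 12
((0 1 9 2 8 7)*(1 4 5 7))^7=(0 7 5 4)(1 8 2 9)=[7, 8, 9, 3, 0, 4, 6, 5, 2, 1]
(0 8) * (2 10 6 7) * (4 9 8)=[4, 1, 10, 3, 9, 5, 7, 2, 0, 8, 6]=(0 4 9 8)(2 10 6 7)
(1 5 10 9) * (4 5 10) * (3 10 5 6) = (1 5 4 6 3 10 9) = [0, 5, 2, 10, 6, 4, 3, 7, 8, 1, 9]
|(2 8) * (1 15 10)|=|(1 15 10)(2 8)|=6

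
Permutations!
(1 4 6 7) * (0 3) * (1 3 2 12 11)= (0 2 12 11 1 4 6 7 3)= [2, 4, 12, 0, 6, 5, 7, 3, 8, 9, 10, 1, 11]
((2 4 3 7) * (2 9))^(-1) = (2 9 7 3 4) = [0, 1, 9, 4, 2, 5, 6, 3, 8, 7]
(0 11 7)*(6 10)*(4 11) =(0 4 11 7)(6 10) =[4, 1, 2, 3, 11, 5, 10, 0, 8, 9, 6, 7]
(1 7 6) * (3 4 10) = (1 7 6)(3 4 10) = [0, 7, 2, 4, 10, 5, 1, 6, 8, 9, 3]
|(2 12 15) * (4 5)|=|(2 12 15)(4 5)|=6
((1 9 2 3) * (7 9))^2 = (1 9 3 7 2) = [0, 9, 1, 7, 4, 5, 6, 2, 8, 3]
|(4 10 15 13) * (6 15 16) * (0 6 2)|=|(0 6 15 13 4 10 16 2)|=8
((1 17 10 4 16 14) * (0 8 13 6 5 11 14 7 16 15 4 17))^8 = (17) = [0, 1, 2, 3, 4, 5, 6, 7, 8, 9, 10, 11, 12, 13, 14, 15, 16, 17]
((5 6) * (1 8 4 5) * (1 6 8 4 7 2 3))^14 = (8) = [0, 1, 2, 3, 4, 5, 6, 7, 8]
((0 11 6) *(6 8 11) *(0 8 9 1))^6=(11)=[0, 1, 2, 3, 4, 5, 6, 7, 8, 9, 10, 11]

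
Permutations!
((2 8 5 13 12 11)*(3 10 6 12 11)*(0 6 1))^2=(0 12 10)(1 6 3)(2 5 11 8 13)=[12, 6, 5, 1, 4, 11, 3, 7, 13, 9, 0, 8, 10, 2]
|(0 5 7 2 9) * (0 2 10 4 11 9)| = 8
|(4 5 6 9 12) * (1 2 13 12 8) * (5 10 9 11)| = 24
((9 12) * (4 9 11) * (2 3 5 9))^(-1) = (2 4 11 12 9 5 3) = [0, 1, 4, 2, 11, 3, 6, 7, 8, 5, 10, 12, 9]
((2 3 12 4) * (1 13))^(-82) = (13)(2 12)(3 4) = [0, 1, 12, 4, 3, 5, 6, 7, 8, 9, 10, 11, 2, 13]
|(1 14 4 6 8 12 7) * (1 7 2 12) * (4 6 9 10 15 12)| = 12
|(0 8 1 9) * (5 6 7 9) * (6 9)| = 10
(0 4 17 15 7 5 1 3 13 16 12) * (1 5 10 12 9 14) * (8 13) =(0 4 17 15 7 10 12)(1 3 8 13 16 9 14) =[4, 3, 2, 8, 17, 5, 6, 10, 13, 14, 12, 11, 0, 16, 1, 7, 9, 15]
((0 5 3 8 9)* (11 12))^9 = [9, 1, 2, 5, 4, 0, 6, 7, 3, 8, 10, 12, 11] = (0 9 8 3 5)(11 12)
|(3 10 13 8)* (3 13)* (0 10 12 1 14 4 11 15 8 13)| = |(0 10 3 12 1 14 4 11 15 8)| = 10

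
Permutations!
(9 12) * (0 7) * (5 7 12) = (0 12 9 5 7) = [12, 1, 2, 3, 4, 7, 6, 0, 8, 5, 10, 11, 9]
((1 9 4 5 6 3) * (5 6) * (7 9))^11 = [0, 3, 2, 6, 9, 5, 4, 1, 8, 7] = (1 3 6 4 9 7)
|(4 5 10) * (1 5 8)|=5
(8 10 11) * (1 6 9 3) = (1 6 9 3)(8 10 11) = [0, 6, 2, 1, 4, 5, 9, 7, 10, 3, 11, 8]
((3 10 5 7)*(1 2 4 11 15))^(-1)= (1 15 11 4 2)(3 7 5 10)= [0, 15, 1, 7, 2, 10, 6, 5, 8, 9, 3, 4, 12, 13, 14, 11]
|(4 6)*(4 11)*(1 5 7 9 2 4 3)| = 9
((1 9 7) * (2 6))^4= (1 9 7)= [0, 9, 2, 3, 4, 5, 6, 1, 8, 7]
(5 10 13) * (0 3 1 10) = [3, 10, 2, 1, 4, 0, 6, 7, 8, 9, 13, 11, 12, 5] = (0 3 1 10 13 5)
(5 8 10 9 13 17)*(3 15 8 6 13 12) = (3 15 8 10 9 12)(5 6 13 17) = [0, 1, 2, 15, 4, 6, 13, 7, 10, 12, 9, 11, 3, 17, 14, 8, 16, 5]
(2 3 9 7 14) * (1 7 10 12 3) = (1 7 14 2)(3 9 10 12) = [0, 7, 1, 9, 4, 5, 6, 14, 8, 10, 12, 11, 3, 13, 2]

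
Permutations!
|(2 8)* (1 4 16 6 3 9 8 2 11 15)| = |(1 4 16 6 3 9 8 11 15)| = 9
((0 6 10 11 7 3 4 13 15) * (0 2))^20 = (15) = [0, 1, 2, 3, 4, 5, 6, 7, 8, 9, 10, 11, 12, 13, 14, 15]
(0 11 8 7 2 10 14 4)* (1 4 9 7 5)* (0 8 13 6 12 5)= (0 11 13 6 12 5 1 4 8)(2 10 14 9 7)= [11, 4, 10, 3, 8, 1, 12, 2, 0, 7, 14, 13, 5, 6, 9]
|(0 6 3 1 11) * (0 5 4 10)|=|(0 6 3 1 11 5 4 10)|=8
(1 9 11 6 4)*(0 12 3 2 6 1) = (0 12 3 2 6 4)(1 9 11) = [12, 9, 6, 2, 0, 5, 4, 7, 8, 11, 10, 1, 3]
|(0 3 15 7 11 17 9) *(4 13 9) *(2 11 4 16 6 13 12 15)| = 36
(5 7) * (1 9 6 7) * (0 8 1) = (0 8 1 9 6 7 5) = [8, 9, 2, 3, 4, 0, 7, 5, 1, 6]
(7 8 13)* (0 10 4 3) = (0 10 4 3)(7 8 13) = [10, 1, 2, 0, 3, 5, 6, 8, 13, 9, 4, 11, 12, 7]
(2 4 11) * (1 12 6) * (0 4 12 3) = (0 4 11 2 12 6 1 3) = [4, 3, 12, 0, 11, 5, 1, 7, 8, 9, 10, 2, 6]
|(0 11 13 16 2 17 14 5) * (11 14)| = 15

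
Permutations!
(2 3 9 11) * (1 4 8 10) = [0, 4, 3, 9, 8, 5, 6, 7, 10, 11, 1, 2] = (1 4 8 10)(2 3 9 11)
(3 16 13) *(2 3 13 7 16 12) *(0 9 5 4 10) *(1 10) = (0 9 5 4 1 10)(2 3 12)(7 16) = [9, 10, 3, 12, 1, 4, 6, 16, 8, 5, 0, 11, 2, 13, 14, 15, 7]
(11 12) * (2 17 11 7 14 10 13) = (2 17 11 12 7 14 10 13) = [0, 1, 17, 3, 4, 5, 6, 14, 8, 9, 13, 12, 7, 2, 10, 15, 16, 11]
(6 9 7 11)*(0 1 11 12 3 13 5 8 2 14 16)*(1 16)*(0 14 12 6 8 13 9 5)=(0 16 14 1 11 8 2 12 3 9 7 6 5 13)=[16, 11, 12, 9, 4, 13, 5, 6, 2, 7, 10, 8, 3, 0, 1, 15, 14]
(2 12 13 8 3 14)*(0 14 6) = (0 14 2 12 13 8 3 6) = [14, 1, 12, 6, 4, 5, 0, 7, 3, 9, 10, 11, 13, 8, 2]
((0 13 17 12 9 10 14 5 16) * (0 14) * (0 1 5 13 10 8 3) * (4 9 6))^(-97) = (0 10 1 5 16 14 13 17 12 6 4 9 8 3) = [10, 5, 2, 0, 9, 16, 4, 7, 3, 8, 1, 11, 6, 17, 13, 15, 14, 12]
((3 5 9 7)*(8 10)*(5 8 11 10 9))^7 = (3 7 9 8)(10 11) = [0, 1, 2, 7, 4, 5, 6, 9, 3, 8, 11, 10]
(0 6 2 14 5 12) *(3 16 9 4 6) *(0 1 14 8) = (0 3 16 9 4 6 2 8)(1 14 5 12) = [3, 14, 8, 16, 6, 12, 2, 7, 0, 4, 10, 11, 1, 13, 5, 15, 9]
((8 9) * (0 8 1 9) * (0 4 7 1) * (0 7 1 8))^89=(1 4 8 7 9)=[0, 4, 2, 3, 8, 5, 6, 9, 7, 1]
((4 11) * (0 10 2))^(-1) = (0 2 10)(4 11) = [2, 1, 10, 3, 11, 5, 6, 7, 8, 9, 0, 4]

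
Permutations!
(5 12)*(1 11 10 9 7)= (1 11 10 9 7)(5 12)= [0, 11, 2, 3, 4, 12, 6, 1, 8, 7, 9, 10, 5]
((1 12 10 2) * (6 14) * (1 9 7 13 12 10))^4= [0, 7, 12, 3, 4, 5, 6, 10, 8, 1, 13, 11, 9, 2, 14]= (14)(1 7 10 13 2 12 9)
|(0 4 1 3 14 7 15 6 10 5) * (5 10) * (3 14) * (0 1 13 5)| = 9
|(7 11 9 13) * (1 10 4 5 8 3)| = 12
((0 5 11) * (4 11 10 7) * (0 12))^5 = [11, 1, 2, 3, 10, 12, 6, 5, 8, 9, 0, 7, 4] = (0 11 7 5 12 4 10)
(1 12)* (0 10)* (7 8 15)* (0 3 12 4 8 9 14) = (0 10 3 12 1 4 8 15 7 9 14) = [10, 4, 2, 12, 8, 5, 6, 9, 15, 14, 3, 11, 1, 13, 0, 7]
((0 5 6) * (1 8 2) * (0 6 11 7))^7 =[7, 8, 1, 3, 4, 0, 6, 11, 2, 9, 10, 5] =(0 7 11 5)(1 8 2)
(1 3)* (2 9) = (1 3)(2 9) = [0, 3, 9, 1, 4, 5, 6, 7, 8, 2]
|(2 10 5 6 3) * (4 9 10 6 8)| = |(2 6 3)(4 9 10 5 8)| = 15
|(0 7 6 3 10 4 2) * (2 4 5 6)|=12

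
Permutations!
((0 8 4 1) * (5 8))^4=[1, 4, 2, 3, 8, 0, 6, 7, 5]=(0 1 4 8 5)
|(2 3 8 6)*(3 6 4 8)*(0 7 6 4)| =6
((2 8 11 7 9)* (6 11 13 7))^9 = [0, 1, 9, 3, 4, 5, 11, 13, 2, 7, 10, 6, 12, 8] = (2 9 7 13 8)(6 11)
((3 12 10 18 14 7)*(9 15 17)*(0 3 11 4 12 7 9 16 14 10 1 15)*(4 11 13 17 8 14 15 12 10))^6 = (18)(0 15 7 14 17)(3 8 13 9 16) = [15, 1, 2, 8, 4, 5, 6, 14, 13, 16, 10, 11, 12, 9, 17, 7, 3, 0, 18]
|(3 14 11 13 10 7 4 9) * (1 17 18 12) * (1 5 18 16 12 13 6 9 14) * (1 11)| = 44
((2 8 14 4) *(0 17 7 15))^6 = (0 7)(2 14)(4 8)(15 17) = [7, 1, 14, 3, 8, 5, 6, 0, 4, 9, 10, 11, 12, 13, 2, 17, 16, 15]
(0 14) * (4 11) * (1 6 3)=(0 14)(1 6 3)(4 11)=[14, 6, 2, 1, 11, 5, 3, 7, 8, 9, 10, 4, 12, 13, 0]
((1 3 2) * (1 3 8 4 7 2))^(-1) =[0, 3, 7, 2, 8, 5, 6, 4, 1] =(1 3 2 7 4 8)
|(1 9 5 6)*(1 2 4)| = |(1 9 5 6 2 4)| = 6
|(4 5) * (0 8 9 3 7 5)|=7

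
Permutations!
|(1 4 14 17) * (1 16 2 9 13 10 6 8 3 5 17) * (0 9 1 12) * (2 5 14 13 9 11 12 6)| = 60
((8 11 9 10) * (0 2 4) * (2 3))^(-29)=(0 4 2 3)(8 10 9 11)=[4, 1, 3, 0, 2, 5, 6, 7, 10, 11, 9, 8]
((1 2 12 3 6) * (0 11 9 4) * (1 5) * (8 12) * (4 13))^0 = (13) = [0, 1, 2, 3, 4, 5, 6, 7, 8, 9, 10, 11, 12, 13]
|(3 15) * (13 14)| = 2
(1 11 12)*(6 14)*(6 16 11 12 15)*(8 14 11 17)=(1 12)(6 11 15)(8 14 16 17)=[0, 12, 2, 3, 4, 5, 11, 7, 14, 9, 10, 15, 1, 13, 16, 6, 17, 8]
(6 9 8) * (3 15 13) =(3 15 13)(6 9 8) =[0, 1, 2, 15, 4, 5, 9, 7, 6, 8, 10, 11, 12, 3, 14, 13]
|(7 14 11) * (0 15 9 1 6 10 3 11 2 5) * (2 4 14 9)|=28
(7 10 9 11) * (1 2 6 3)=(1 2 6 3)(7 10 9 11)=[0, 2, 6, 1, 4, 5, 3, 10, 8, 11, 9, 7]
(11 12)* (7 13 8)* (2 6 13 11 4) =[0, 1, 6, 3, 2, 5, 13, 11, 7, 9, 10, 12, 4, 8] =(2 6 13 8 7 11 12 4)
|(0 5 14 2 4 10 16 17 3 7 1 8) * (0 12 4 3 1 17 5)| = 12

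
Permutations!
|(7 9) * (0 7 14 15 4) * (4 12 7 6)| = 15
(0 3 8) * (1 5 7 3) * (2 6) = (0 1 5 7 3 8)(2 6) = [1, 5, 6, 8, 4, 7, 2, 3, 0]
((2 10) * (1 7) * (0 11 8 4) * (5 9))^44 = (11) = [0, 1, 2, 3, 4, 5, 6, 7, 8, 9, 10, 11]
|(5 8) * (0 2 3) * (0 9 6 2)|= |(2 3 9 6)(5 8)|= 4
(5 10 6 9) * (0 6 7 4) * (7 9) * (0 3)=[6, 1, 2, 0, 3, 10, 7, 4, 8, 5, 9]=(0 6 7 4 3)(5 10 9)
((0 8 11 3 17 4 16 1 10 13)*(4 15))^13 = (0 11 17 4 1 13 8 3 15 16 10) = [11, 13, 2, 15, 1, 5, 6, 7, 3, 9, 0, 17, 12, 8, 14, 16, 10, 4]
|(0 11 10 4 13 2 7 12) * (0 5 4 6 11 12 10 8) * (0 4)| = 24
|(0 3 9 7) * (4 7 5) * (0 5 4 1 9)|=10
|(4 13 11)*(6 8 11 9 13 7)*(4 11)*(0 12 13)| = |(0 12 13 9)(4 7 6 8)| = 4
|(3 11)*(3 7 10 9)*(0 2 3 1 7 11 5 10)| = 8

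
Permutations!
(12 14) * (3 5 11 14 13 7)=(3 5 11 14 12 13 7)=[0, 1, 2, 5, 4, 11, 6, 3, 8, 9, 10, 14, 13, 7, 12]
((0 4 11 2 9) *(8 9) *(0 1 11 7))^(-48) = [0, 2, 9, 3, 4, 5, 6, 7, 1, 11, 10, 8] = (1 2 9 11 8)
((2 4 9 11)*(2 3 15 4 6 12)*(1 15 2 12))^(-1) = [0, 6, 3, 11, 15, 5, 2, 7, 8, 4, 10, 9, 12, 13, 14, 1] = (1 6 2 3 11 9 4 15)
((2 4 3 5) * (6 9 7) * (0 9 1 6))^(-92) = (0 9 7) = [9, 1, 2, 3, 4, 5, 6, 0, 8, 7]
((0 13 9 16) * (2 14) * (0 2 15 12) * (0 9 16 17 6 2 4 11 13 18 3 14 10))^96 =(0 6 12 3 10 17 15 18 2 9 14) =[6, 1, 9, 10, 4, 5, 12, 7, 8, 14, 17, 11, 3, 13, 0, 18, 16, 15, 2]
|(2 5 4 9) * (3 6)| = |(2 5 4 9)(3 6)| = 4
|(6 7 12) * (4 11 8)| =|(4 11 8)(6 7 12)| =3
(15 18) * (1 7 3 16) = (1 7 3 16)(15 18) = [0, 7, 2, 16, 4, 5, 6, 3, 8, 9, 10, 11, 12, 13, 14, 18, 1, 17, 15]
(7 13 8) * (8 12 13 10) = [0, 1, 2, 3, 4, 5, 6, 10, 7, 9, 8, 11, 13, 12] = (7 10 8)(12 13)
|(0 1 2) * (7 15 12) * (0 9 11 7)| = |(0 1 2 9 11 7 15 12)| = 8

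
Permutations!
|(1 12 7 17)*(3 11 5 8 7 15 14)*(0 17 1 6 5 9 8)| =36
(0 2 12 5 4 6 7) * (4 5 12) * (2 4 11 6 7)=[4, 1, 11, 3, 7, 5, 2, 0, 8, 9, 10, 6, 12]=(12)(0 4 7)(2 11 6)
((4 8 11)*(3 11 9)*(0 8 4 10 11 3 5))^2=(11)(0 9)(5 8)=[9, 1, 2, 3, 4, 8, 6, 7, 5, 0, 10, 11]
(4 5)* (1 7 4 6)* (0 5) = (0 5 6 1 7 4) = [5, 7, 2, 3, 0, 6, 1, 4]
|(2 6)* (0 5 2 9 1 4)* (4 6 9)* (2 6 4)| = 7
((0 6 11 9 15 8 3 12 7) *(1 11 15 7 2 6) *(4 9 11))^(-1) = (0 7 9 4 1)(2 12 3 8 15 6) = [7, 0, 12, 8, 1, 5, 2, 9, 15, 4, 10, 11, 3, 13, 14, 6]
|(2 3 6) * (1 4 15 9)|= 12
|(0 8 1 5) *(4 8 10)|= |(0 10 4 8 1 5)|= 6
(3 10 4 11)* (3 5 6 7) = (3 10 4 11 5 6 7) = [0, 1, 2, 10, 11, 6, 7, 3, 8, 9, 4, 5]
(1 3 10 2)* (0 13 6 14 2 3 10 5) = (0 13 6 14 2 1 10 3 5) = [13, 10, 1, 5, 4, 0, 14, 7, 8, 9, 3, 11, 12, 6, 2]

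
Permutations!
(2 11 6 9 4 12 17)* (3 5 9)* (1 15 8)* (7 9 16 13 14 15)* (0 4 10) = (0 4 12 17 2 11 6 3 5 16 13 14 15 8 1 7 9 10) = [4, 7, 11, 5, 12, 16, 3, 9, 1, 10, 0, 6, 17, 14, 15, 8, 13, 2]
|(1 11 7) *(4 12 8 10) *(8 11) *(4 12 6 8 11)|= |(1 11 7)(4 6 8 10 12)|= 15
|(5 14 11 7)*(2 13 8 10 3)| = |(2 13 8 10 3)(5 14 11 7)| = 20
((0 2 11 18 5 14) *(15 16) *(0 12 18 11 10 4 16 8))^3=(0 4 8 10 15 2 16)(5 18 12 14)=[4, 1, 16, 3, 8, 18, 6, 7, 10, 9, 15, 11, 14, 13, 5, 2, 0, 17, 12]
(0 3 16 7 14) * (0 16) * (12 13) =(0 3)(7 14 16)(12 13) =[3, 1, 2, 0, 4, 5, 6, 14, 8, 9, 10, 11, 13, 12, 16, 15, 7]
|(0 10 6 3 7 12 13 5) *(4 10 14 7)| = |(0 14 7 12 13 5)(3 4 10 6)| = 12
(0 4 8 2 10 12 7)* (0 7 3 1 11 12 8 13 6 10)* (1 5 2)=(0 4 13 6 10 8 1 11 12 3 5 2)=[4, 11, 0, 5, 13, 2, 10, 7, 1, 9, 8, 12, 3, 6]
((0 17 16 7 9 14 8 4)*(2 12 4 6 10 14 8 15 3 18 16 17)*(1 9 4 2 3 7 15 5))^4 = (0 15 3 7 18 4 16)(1 10 9 14 8 5 6) = [15, 10, 2, 7, 16, 6, 1, 18, 5, 14, 9, 11, 12, 13, 8, 3, 0, 17, 4]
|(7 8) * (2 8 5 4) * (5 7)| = |(2 8 5 4)| = 4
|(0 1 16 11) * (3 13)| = 4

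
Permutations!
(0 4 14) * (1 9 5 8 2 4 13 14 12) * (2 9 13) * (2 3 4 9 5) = (0 3 4 12 1 13 14)(2 9)(5 8) = [3, 13, 9, 4, 12, 8, 6, 7, 5, 2, 10, 11, 1, 14, 0]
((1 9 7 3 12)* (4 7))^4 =(1 3 4)(7 9 12) =[0, 3, 2, 4, 1, 5, 6, 9, 8, 12, 10, 11, 7]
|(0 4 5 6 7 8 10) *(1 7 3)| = |(0 4 5 6 3 1 7 8 10)| = 9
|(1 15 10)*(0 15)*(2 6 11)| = 12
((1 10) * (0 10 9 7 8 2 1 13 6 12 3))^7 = (0 10 13 6 12 3)(1 7 2 9 8) = [10, 7, 9, 0, 4, 5, 12, 2, 1, 8, 13, 11, 3, 6]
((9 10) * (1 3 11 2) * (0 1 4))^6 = (11) = [0, 1, 2, 3, 4, 5, 6, 7, 8, 9, 10, 11]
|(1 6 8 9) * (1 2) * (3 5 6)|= 7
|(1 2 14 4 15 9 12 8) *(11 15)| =|(1 2 14 4 11 15 9 12 8)| =9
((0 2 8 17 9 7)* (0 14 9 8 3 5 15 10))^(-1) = (0 10 15 5 3 2)(7 9 14)(8 17) = [10, 1, 0, 2, 4, 3, 6, 9, 17, 14, 15, 11, 12, 13, 7, 5, 16, 8]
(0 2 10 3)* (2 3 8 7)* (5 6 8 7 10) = [3, 1, 5, 0, 4, 6, 8, 2, 10, 9, 7] = (0 3)(2 5 6 8 10 7)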